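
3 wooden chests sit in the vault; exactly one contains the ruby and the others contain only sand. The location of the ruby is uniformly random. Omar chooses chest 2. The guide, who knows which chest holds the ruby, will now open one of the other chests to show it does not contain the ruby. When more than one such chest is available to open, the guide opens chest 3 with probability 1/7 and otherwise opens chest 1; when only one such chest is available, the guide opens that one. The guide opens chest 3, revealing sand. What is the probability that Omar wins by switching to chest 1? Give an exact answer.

Consider each possible location of the ruby in turn.
If it is in chest 1 (prior 1/3): only chest 3 is available, probability 1; weight (1/3)·1 = 1/3.
If it is in chest 2 (prior 1/3): chest 3 is available, opened with probability 1/7; weight (1/3)·(1/7) = 1/21.
If it is in chest 3 (prior 1/3): the guide opened chest 3, so this case is ruled out; weight (1/3)·0 = 0.
The weights sum to 8/21.
So P(the ruby in chest 1 | the guide opened chest 3) = (1/3) / (8/21) = 7/8.

7/8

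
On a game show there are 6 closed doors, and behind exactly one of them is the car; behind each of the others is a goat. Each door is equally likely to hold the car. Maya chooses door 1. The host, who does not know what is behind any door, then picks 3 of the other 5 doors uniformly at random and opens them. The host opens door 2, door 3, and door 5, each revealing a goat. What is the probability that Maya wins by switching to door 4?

Because the host chose which doors to open without knowing where the car is, the choice is independent of the prize location. Learning that none of the 3 opened doors holds the car simply rules out those 3 locations and leaves the remaining 3 doors still equally likely by symmetry.
So P(the car behind door 4) = 1/3.

1/3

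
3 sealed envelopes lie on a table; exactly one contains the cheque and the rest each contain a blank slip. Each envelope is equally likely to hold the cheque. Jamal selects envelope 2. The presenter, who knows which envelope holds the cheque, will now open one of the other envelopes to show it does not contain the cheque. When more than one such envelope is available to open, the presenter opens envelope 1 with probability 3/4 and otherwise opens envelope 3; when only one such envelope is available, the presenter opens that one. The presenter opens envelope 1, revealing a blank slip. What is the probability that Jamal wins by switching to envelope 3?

4/7

Condition on the true location of the cheque.
If it is in envelope 1 (prior 1/3): the presenter opened envelope 1, so this case is ruled out; weight (1/3)·0 = 0.
If it is in envelope 2 (prior 1/3): envelope 1 is available, opened with probability 3/4; weight (1/3)·(3/4) = 1/4.
If it is in envelope 3 (prior 1/3): only envelope 1 is available, probability 1; weight (1/3)·1 = 1/3.
The weights sum to 7/12.
So P(the cheque in envelope 3 | the presenter opened envelope 1) = (1/3) / (7/12) = 4/7.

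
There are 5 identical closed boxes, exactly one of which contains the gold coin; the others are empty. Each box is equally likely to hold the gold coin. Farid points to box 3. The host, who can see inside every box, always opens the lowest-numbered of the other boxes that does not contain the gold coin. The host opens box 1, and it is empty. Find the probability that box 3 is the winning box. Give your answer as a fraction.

1/4

Consider each possible location of the gold coin in turn.
If it is in box 1 (prior 1/5): the host opened box 1, so this case is ruled out; weight (1/5)·0 = 0.
If it is in any of boxes 2, 3, 4, and 5 (prior 1/5 each): box 1 is the lowest-numbered option available, probability 1; weight (1/5)·1 = 1/5 each.
The weights sum to 4/5.
So P(the gold coin in box 3 | the host opened box 1) = (1/5) / (4/5) = 1/4.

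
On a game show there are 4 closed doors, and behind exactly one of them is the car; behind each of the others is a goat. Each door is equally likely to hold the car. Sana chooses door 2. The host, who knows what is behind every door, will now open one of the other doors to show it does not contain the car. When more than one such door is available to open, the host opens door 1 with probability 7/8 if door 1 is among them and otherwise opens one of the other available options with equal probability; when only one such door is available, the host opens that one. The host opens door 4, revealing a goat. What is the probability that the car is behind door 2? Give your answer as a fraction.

1/11

Apply Bayes' rule, conditioning on where the car actually is.
If it is behind door 1 (prior 1/4): door 1 holds the prize so is unavailable; the host chooses uniformly among the 2 others, probability 1/2; weight (1/4)·(1/2) = 1/8.
If it is behind door 2 (prior 1/4): door 1 is available but not opened; door 4 gets probability (1 − 7/8)/2 = 1/16; weight (1/4)·(1/16) = 1/64.
If it is behind door 3 (prior 1/4): door 1 is available but not opened, probability 1/8; weight (1/4)·(1/8) = 1/32.
If it is behind door 4 (prior 1/4): the host opened door 4, so this case is ruled out; weight (1/4)·0 = 0.
The weights sum to 11/64.
So P(the car behind door 2 | the host opened door 4) = (1/64) / (11/64) = 1/11.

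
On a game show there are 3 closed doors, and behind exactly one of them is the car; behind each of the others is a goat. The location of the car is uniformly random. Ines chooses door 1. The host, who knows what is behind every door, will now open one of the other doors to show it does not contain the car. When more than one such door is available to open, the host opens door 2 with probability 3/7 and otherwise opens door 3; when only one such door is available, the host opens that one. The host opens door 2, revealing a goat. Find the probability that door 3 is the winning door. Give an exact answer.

7/10

Consider each possible location of the car in turn.
If it is behind door 1 (prior 1/3): door 2 is available, opened with probability 3/7; weight (1/3)·(3/7) = 1/7.
If it is behind door 2 (prior 1/3): the host opened door 2, so this case is ruled out; weight (1/3)·0 = 0.
If it is behind door 3 (prior 1/3): only door 2 is available, probability 1; weight (1/3)·1 = 1/3.
The weights sum to 10/21.
So P(the car behind door 3 | the host opened door 2) = (1/3) / (10/21) = 7/10.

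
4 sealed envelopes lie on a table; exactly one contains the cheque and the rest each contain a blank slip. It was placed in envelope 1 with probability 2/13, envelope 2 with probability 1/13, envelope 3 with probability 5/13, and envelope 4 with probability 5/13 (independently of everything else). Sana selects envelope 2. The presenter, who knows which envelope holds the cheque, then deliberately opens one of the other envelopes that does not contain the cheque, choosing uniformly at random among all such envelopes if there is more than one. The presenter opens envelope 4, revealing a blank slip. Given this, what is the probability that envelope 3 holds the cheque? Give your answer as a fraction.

15/23

Apply Bayes' rule, conditioning on where the cheque actually is.
If it is in envelope 1 (prior 2/13): the presenter has 2 equally likely choices, so probability 1/2; weight (2/13)·(1/2) = 1/13.
If it is in envelope 2 (prior 1/13): the presenter has 3 equally likely choices, so probability 1/3; weight (1/13)·(1/3) = 1/39.
If it is in envelope 3 (prior 5/13): the presenter has 2 equally likely choices, so probability 1/2; weight (5/13)·(1/2) = 5/26.
If it is in envelope 4 (prior 5/13): the presenter opened envelope 4, so this case is ruled out; weight (5/13)·0 = 0.
The weights sum to 23/78.
So P(the cheque in envelope 3 | the presenter opened envelope 4) = (5/26) / (23/78) = 15/23.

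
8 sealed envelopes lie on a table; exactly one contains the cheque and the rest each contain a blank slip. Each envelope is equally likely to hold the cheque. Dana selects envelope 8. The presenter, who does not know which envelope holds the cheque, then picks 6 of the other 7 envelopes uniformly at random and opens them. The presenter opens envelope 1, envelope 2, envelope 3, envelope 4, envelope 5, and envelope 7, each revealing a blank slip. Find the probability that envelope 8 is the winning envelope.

Apply Bayes' rule, conditioning on where the cheque actually is.
If it is in any of envelopes 1, 2, 3, 4, 5, and 7 (prior 1/8 each): that envelope was opened and seen not to hold the prize — ruled out; weight (1/8)·0 = 0 each.
If it is in either of envelopes 6 and 8 (prior 1/8 each): the presenter picks exactly this set with probability 1/7 regardless, and none is the prize; weight (1/8)·(1/7) = 1/56 each.
The weights sum to 1/28.
So P(the cheque in envelope 8 | the presenter opened envelope 1, envelope 2, envelope 3, envelope 4, envelope 5, and envelope 7) = (1/56) / (1/28) = 1/2.

1/2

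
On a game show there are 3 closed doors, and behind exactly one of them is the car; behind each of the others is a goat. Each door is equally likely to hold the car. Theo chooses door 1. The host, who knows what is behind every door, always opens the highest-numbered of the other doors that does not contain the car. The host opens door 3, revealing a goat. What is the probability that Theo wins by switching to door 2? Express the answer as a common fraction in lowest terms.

1/2

Apply Bayes' rule, conditioning on where the car actually is.
If it is behind either of doors 1 and 2 (prior 1/3 each): door 3 is the highest-numbered option available, probability 1; weight (1/3)·1 = 1/3 each.
If it is behind door 3 (prior 1/3): the host opened door 3, so this case is ruled out; weight (1/3)·0 = 0.
The weights sum to 2/3.
So P(the car behind door 2 | the host opened door 3) = (1/3) / (2/3) = 1/2.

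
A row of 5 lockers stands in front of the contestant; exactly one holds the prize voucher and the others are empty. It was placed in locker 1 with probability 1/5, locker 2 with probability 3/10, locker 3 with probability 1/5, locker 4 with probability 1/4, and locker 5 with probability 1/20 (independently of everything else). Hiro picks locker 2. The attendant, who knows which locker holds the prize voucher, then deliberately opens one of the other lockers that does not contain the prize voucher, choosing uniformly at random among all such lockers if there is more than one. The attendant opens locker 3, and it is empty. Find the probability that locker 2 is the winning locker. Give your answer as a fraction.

Condition on the true location of the prize voucher.
If it is in locker 1 (prior 1/5): the attendant has 3 equally likely choices, so probability 1/3; weight (1/5)·(1/3) = 1/15.
If it is in locker 2 (prior 3/10): the attendant has 4 equally likely choices, so probability 1/4; weight (3/10)·(1/4) = 3/40.
If it is in locker 3 (prior 1/5): the attendant opened locker 3, so this case is ruled out; weight (1/5)·0 = 0.
If it is in locker 4 (prior 1/4): the attendant has 3 equally likely choices, so probability 1/3; weight (1/4)·(1/3) = 1/12.
If it is in locker 5 (prior 1/20): the attendant has 3 equally likely choices, so probability 1/3; weight (1/20)·(1/3) = 1/60.
The weights sum to 29/120.
So P(the prize voucher in locker 2 | the attendant opened locker 3) = (3/40) / (29/120) = 9/29.

9/29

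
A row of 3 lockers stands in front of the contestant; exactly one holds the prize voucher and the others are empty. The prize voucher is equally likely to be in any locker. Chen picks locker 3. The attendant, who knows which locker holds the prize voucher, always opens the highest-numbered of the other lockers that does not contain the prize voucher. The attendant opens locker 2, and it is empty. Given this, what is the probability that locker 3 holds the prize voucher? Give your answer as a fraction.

1/2

Consider each possible location of the prize voucher in turn.
If it is in either of lockers 1 and 3 (prior 1/3 each): locker 2 is the highest-numbered option available, probability 1; weight (1/3)·1 = 1/3 each.
If it is in locker 2 (prior 1/3): the attendant opened locker 2, so this case is ruled out; weight (1/3)·0 = 0.
The weights sum to 2/3.
So P(the prize voucher in locker 3 | the attendant opened locker 2) = (1/3) / (2/3) = 1/2.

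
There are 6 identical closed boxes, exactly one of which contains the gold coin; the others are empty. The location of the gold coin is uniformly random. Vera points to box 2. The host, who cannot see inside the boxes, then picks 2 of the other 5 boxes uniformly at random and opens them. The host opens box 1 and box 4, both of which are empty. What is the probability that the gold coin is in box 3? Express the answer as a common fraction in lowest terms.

Because the host chose which boxes to open without knowing where the gold coin is, the choice is independent of the prize location. Learning that none of the 2 opened boxes holds the gold coin simply rules out those 2 locations and leaves the remaining 4 boxes still equally likely by symmetry.
So P(the gold coin in box 3) = 1/4.

1/4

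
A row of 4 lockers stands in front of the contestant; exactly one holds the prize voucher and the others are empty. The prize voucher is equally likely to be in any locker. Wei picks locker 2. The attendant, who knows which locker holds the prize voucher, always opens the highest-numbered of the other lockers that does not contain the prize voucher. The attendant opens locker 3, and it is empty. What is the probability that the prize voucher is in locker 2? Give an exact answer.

0

Condition on the true location of the prize voucher.
If it is in either of lockers 1 and 2 (prior 1/4 each): the attendant would have opened locker 4 instead, probability 0; weight (1/4)·0 = 0 each.
If it is in locker 3 (prior 1/4): the attendant opened locker 3, so this case is ruled out; weight (1/4)·0 = 0.
If it is in locker 4 (prior 1/4): locker 3 is the highest-numbered option available, probability 1; weight (1/4)·1 = 1/4.
The weights sum to 1/4.
So P(the prize voucher in locker 2 | the attendant opened locker 3) = 0 / (1/4) = 0.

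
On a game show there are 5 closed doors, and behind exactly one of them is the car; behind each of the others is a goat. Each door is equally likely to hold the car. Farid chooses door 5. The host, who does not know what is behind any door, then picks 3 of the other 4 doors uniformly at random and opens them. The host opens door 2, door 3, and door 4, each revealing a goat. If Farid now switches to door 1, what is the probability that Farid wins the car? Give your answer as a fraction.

Consider each possible location of the car in turn.
If it is behind either of doors 1 and 5 (prior 1/5 each): the host picks exactly this set with probability 1/4 regardless, and none is the prize; weight (1/5)·(1/4) = 1/20 each.
If it is behind any of doors 2, 3, and 4 (prior 1/5 each): that door was opened and seen not to hold the prize — ruled out; weight (1/5)·0 = 0 each.
The weights sum to 1/10.
So P(the car behind door 1 | the host opened door 2, door 3, and door 4) = (1/20) / (1/10) = 1/2.

1/2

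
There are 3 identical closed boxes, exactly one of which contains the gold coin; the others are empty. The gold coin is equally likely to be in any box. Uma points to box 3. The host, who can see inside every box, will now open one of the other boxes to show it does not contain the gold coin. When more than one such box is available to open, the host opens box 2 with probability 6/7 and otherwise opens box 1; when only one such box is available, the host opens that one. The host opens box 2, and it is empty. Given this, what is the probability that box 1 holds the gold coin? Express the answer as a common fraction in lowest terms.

Apply Bayes' rule, conditioning on where the gold coin actually is.
If it is in box 1 (prior 1/3): only box 2 is available, probability 1; weight (1/3)·1 = 1/3.
If it is in box 2 (prior 1/3): the host opened box 2, so this case is ruled out; weight (1/3)·0 = 0.
If it is in box 3 (prior 1/3): box 2 is available, opened with probability 6/7; weight (1/3)·(6/7) = 2/7.
The weights sum to 13/21.
So P(the gold coin in box 1 | the host opened box 2) = (1/3) / (13/21) = 7/13.

7/13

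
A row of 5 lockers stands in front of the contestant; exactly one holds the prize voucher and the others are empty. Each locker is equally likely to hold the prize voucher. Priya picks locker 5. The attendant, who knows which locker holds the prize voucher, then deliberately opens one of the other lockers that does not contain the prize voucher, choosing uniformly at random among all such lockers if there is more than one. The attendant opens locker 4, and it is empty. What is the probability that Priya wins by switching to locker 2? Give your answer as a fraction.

4/15

Condition on the true location of the prize voucher.
If it is in any of lockers 1, 2, and 3 (prior 1/5 each): the attendant has 3 equally likely choices, so probability 1/3; weight (1/5)·(1/3) = 1/15 each.
If it is in locker 4 (prior 1/5): the attendant opened locker 4, so this case is ruled out; weight (1/5)·0 = 0.
If it is in locker 5 (prior 1/5): the attendant has 4 equally likely choices, so probability 1/4; weight (1/5)·(1/4) = 1/20.
The weights sum to 1/4.
So P(the prize voucher in locker 2 | the attendant opened locker 4) = (1/15) / (1/4) = 4/15.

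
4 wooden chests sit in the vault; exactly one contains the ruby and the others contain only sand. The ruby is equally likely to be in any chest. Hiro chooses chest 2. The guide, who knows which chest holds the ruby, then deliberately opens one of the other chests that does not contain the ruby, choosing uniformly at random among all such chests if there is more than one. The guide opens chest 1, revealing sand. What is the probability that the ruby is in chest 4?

3/8

Apply Bayes' rule, conditioning on where the ruby actually is.
If it is in chest 1 (prior 1/4): the guide opened chest 1, so this case is ruled out; weight (1/4)·0 = 0.
If it is in chest 2 (prior 1/4): the guide has 3 equally likely choices, so probability 1/3; weight (1/4)·(1/3) = 1/12.
If it is in either of chests 3 and 4 (prior 1/4 each): the guide has 2 equally likely choices, so probability 1/2; weight (1/4)·(1/2) = 1/8 each.
The weights sum to 1/3.
So P(the ruby in chest 4 | the guide opened chest 1) = (1/8) / (1/3) = 3/8.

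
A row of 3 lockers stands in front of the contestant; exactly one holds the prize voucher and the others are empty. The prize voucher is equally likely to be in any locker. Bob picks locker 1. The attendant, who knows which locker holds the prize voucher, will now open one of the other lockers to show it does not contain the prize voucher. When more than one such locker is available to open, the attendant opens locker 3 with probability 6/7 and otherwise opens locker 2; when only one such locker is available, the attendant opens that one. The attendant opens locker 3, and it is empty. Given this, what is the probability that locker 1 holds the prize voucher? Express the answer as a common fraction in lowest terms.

Apply Bayes' rule, conditioning on where the prize voucher actually is.
If it is in locker 1 (prior 1/3): locker 3 is available, opened with probability 6/7; weight (1/3)·(6/7) = 2/7.
If it is in locker 2 (prior 1/3): only locker 3 is available, probability 1; weight (1/3)·1 = 1/3.
If it is in locker 3 (prior 1/3): the attendant opened locker 3, so this case is ruled out; weight (1/3)·0 = 0.
The weights sum to 13/21.
So P(the prize voucher in locker 1 | the attendant opened locker 3) = (2/7) / (13/21) = 6/13.

6/13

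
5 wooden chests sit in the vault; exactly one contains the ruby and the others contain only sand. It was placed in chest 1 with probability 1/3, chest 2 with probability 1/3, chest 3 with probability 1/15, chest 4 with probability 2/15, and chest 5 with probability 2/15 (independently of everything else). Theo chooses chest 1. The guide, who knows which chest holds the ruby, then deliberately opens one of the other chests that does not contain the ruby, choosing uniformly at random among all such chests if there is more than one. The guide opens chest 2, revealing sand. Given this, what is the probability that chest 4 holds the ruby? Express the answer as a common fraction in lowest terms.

Consider each possible location of the ruby in turn.
If it is in chest 1 (prior 1/3): the guide has 4 equally likely choices, so probability 1/4; weight (1/3)·(1/4) = 1/12.
If it is in chest 2 (prior 1/3): the guide opened chest 2, so this case is ruled out; weight (1/3)·0 = 0.
If it is in chest 3 (prior 1/15): the guide has 3 equally likely choices, so probability 1/3; weight (1/15)·(1/3) = 1/45.
If it is in either of chests 4 and 5 (prior 2/15 each): the guide has 3 equally likely choices, so probability 1/3; weight (2/15)·(1/3) = 2/45 each.
The weights sum to 7/36.
So P(the ruby in chest 4 | the guide opened chest 2) = (2/45) / (7/36) = 8/35.

8/35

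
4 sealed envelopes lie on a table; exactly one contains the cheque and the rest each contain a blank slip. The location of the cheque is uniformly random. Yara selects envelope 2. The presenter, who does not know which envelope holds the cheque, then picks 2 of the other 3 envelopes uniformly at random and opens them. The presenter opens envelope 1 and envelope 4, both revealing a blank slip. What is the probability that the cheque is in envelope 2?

1/2

Consider each possible location of the cheque in turn.
If it is in either of envelopes 1 and 4 (prior 1/4 each): that envelope was opened and seen not to hold the prize — ruled out; weight (1/4)·0 = 0 each.
If it is in either of envelopes 2 and 3 (prior 1/4 each): the presenter picks exactly this set with probability 1/3 regardless, and none is the prize; weight (1/4)·(1/3) = 1/12 each.
The weights sum to 1/6.
So P(the cheque in envelope 2 | the presenter opened envelope 1 and envelope 4) = (1/12) / (1/6) = 1/2.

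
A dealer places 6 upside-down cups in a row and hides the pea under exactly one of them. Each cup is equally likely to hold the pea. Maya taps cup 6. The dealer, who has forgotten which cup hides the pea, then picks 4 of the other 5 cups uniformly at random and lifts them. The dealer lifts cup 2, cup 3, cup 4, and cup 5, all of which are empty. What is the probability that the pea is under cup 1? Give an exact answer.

Because the dealer chose which cups to lift without knowing where the pea is, the choice is independent of the prize location. Learning that none of the 4 opened cups holds the pea simply rules out those 4 locations and leaves the remaining 2 cups still equally likely by symmetry.
So P(the pea under cup 1) = 1/2.

1/2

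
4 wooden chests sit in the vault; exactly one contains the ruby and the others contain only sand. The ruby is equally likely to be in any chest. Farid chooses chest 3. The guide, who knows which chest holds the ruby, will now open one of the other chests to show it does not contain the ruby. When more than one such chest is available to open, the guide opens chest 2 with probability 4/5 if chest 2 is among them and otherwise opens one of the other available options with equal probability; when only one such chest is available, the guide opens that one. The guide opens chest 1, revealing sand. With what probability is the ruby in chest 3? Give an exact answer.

1/8

Apply Bayes' rule, conditioning on where the ruby actually is.
If it is in chest 1 (prior 1/4): the guide opened chest 1, so this case is ruled out; weight (1/4)·0 = 0.
If it is in chest 2 (prior 1/4): chest 2 holds the prize so is unavailable; the guide chooses uniformly among the 2 others, probability 1/2; weight (1/4)·(1/2) = 1/8.
If it is in chest 3 (prior 1/4): chest 2 is available but not opened; chest 1 gets probability (1 − 4/5)/2 = 1/10; weight (1/4)·(1/10) = 1/40.
If it is in chest 4 (prior 1/4): chest 2 is available but not opened, probability 1/5; weight (1/4)·(1/5) = 1/20.
The weights sum to 1/5.
So P(the ruby in chest 3 | the guide opened chest 1) = (1/40) / (1/5) = 1/8.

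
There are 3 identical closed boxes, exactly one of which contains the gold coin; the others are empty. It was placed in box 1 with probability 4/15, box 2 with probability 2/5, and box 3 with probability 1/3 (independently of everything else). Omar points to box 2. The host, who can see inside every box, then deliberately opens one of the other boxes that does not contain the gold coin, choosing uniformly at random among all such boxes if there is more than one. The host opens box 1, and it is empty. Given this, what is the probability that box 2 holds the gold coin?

Apply Bayes' rule, conditioning on where the gold coin actually is.
If it is in box 1 (prior 4/15): the host opened box 1, so this case is ruled out; weight (4/15)·0 = 0.
If it is in box 2 (prior 2/5): the host has 2 equally likely choices, so probability 1/2; weight (2/5)·(1/2) = 1/5.
If it is in box 3 (prior 1/3): the host has no choice, probability 1; weight (1/3)·1 = 1/3.
The weights sum to 8/15.
So P(the gold coin in box 2 | the host opened box 1) = (1/5) / (8/15) = 3/8.

3/8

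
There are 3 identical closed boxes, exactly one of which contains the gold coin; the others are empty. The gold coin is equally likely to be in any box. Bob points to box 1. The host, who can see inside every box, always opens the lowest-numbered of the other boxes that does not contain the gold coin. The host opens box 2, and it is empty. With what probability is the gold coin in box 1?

1/2

Apply Bayes' rule, conditioning on where the gold coin actually is.
If it is in either of boxes 1 and 3 (prior 1/3 each): box 2 is the lowest-numbered option available, probability 1; weight (1/3)·1 = 1/3 each.
If it is in box 2 (prior 1/3): the host opened box 2, so this case is ruled out; weight (1/3)·0 = 0.
The weights sum to 2/3.
So P(the gold coin in box 1 | the host opened box 2) = (1/3) / (2/3) = 1/2.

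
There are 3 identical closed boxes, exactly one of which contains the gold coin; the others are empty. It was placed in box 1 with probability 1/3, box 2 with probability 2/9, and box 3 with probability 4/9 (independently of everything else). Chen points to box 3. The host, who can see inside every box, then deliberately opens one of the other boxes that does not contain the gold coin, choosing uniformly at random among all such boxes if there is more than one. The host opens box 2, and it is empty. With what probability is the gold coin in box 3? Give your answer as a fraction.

2/5

Apply Bayes' rule, conditioning on where the gold coin actually is.
If it is in box 1 (prior 1/3): the host has no choice, probability 1; weight (1/3)·1 = 1/3.
If it is in box 2 (prior 2/9): the host opened box 2, so this case is ruled out; weight (2/9)·0 = 0.
If it is in box 3 (prior 4/9): the host has 2 equally likely choices, so probability 1/2; weight (4/9)·(1/2) = 2/9.
The weights sum to 5/9.
So P(the gold coin in box 3 | the host opened box 2) = (2/9) / (5/9) = 2/5.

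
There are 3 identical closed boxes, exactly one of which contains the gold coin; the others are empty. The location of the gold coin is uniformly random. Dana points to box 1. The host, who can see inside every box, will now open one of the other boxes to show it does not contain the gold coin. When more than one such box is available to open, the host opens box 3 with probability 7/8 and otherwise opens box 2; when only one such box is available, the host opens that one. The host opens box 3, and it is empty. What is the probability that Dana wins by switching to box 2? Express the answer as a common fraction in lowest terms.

8/15

Apply Bayes' rule, conditioning on where the gold coin actually is.
If it is in box 1 (prior 1/3): box 3 is available, opened with probability 7/8; weight (1/3)·(7/8) = 7/24.
If it is in box 2 (prior 1/3): only box 3 is available, probability 1; weight (1/3)·1 = 1/3.
If it is in box 3 (prior 1/3): the host opened box 3, so this case is ruled out; weight (1/3)·0 = 0.
The weights sum to 5/8.
So P(the gold coin in box 2 | the host opened box 3) = (1/3) / (5/8) = 8/15.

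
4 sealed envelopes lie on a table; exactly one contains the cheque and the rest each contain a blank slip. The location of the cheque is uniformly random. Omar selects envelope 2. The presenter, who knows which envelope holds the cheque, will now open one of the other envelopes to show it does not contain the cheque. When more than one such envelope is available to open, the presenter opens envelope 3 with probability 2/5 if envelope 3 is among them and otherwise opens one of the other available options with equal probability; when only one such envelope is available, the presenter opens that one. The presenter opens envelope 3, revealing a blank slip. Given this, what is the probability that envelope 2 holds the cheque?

1/3

Condition on the true location of the cheque.
If it is in any of envelopes 1, 2, and 4 (prior 1/4 each): envelope 3 is available, opened with probability 2/5; weight (1/4)·(2/5) = 1/10 each.
If it is in envelope 3 (prior 1/4): the presenter opened envelope 3, so this case is ruled out; weight (1/4)·0 = 0.
The weights sum to 3/10.
So P(the cheque in envelope 2 | the presenter opened envelope 3) = (1/10) / (3/10) = 1/3.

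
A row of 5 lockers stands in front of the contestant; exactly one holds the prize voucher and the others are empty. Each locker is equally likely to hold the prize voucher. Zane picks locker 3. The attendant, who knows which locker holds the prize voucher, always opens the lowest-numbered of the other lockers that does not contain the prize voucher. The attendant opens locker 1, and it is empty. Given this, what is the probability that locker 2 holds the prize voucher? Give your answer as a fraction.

1/4

Consider each possible location of the prize voucher in turn.
If it is in locker 1 (prior 1/5): the attendant opened locker 1, so this case is ruled out; weight (1/5)·0 = 0.
If it is in any of lockers 2, 3, 4, and 5 (prior 1/5 each): locker 1 is the lowest-numbered option available, probability 1; weight (1/5)·1 = 1/5 each.
The weights sum to 4/5.
So P(the prize voucher in locker 2 | the attendant opened locker 1) = (1/5) / (4/5) = 1/4.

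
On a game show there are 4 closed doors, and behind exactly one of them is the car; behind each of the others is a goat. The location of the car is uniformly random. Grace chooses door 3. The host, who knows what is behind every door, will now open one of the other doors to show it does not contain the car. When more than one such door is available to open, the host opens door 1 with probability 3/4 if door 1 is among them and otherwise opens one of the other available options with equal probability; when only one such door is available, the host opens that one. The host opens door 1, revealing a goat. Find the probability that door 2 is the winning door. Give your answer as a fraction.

Consider each possible location of the car in turn.
If it is behind door 1 (prior 1/4): the host opened door 1, so this case is ruled out; weight (1/4)·0 = 0.
If it is behind any of doors 2, 3, and 4 (prior 1/4 each): door 1 is available, opened with probability 3/4; weight (1/4)·(3/4) = 3/16 each.
The weights sum to 9/16.
So P(the car behind door 2 | the host opened door 1) = (3/16) / (9/16) = 1/3.

1/3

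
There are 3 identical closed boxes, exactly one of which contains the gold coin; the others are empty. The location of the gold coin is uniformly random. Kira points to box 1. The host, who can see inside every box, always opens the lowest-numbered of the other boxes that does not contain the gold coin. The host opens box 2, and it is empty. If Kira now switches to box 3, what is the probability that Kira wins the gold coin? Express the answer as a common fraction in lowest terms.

Condition on the true location of the gold coin.
If it is in either of boxes 1 and 3 (prior 1/3 each): box 2 is the lowest-numbered option available, probability 1; weight (1/3)·1 = 1/3 each.
If it is in box 2 (prior 1/3): the host opened box 2, so this case is ruled out; weight (1/3)·0 = 0.
The weights sum to 2/3.
So P(the gold coin in box 3 | the host opened box 2) = (1/3) / (2/3) = 1/2.

1/2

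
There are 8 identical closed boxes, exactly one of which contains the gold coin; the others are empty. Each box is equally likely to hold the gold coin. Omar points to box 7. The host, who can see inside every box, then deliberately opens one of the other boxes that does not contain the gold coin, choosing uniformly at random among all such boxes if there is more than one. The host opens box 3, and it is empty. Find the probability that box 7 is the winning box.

1/8

Consider each possible location of the gold coin in turn.
If it is in any of boxes 1, 2, 4, 5, 6, and 8 (prior 1/8 each): the host has 6 equally likely choices, so probability 1/6; weight (1/8)·(1/6) = 1/48 each.
If it is in box 3 (prior 1/8): the host opened box 3, so this case is ruled out; weight (1/8)·0 = 0.
If it is in box 7 (prior 1/8): the host has 7 equally likely choices, so probability 1/7; weight (1/8)·(1/7) = 1/56.
The weights sum to 1/7.
So P(the gold coin in box 7 | the host opened box 3) = (1/56) / (1/7) = 1/8.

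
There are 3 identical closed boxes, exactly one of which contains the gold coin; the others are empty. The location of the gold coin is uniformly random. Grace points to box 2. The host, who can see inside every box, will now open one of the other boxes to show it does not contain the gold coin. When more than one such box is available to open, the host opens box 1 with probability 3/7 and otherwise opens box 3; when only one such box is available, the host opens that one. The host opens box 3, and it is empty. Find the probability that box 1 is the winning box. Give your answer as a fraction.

Consider each possible location of the gold coin in turn.
If it is in box 1 (prior 1/3): only box 3 is available, probability 1; weight (1/3)·1 = 1/3.
If it is in box 2 (prior 1/3): box 1 is available but not opened, probability 4/7; weight (1/3)·(4/7) = 4/21.
If it is in box 3 (prior 1/3): the host opened box 3, so this case is ruled out; weight (1/3)·0 = 0.
The weights sum to 11/21.
So P(the gold coin in box 1 | the host opened box 3) = (1/3) / (11/21) = 7/11.

7/11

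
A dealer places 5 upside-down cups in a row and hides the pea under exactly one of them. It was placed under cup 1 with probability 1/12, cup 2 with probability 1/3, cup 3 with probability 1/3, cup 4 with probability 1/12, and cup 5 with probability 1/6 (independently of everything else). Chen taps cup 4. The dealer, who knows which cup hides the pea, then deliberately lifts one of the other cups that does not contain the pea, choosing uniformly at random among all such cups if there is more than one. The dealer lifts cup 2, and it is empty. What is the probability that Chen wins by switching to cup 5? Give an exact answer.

8/31

Condition on the true location of the pea.
If it is under cup 1 (prior 1/12): the dealer has 3 equally likely choices, so probability 1/3; weight (1/12)·(1/3) = 1/36.
If it is under cup 2 (prior 1/3): the dealer opened cup 2, so this case is ruled out; weight (1/3)·0 = 0.
If it is under cup 3 (prior 1/3): the dealer has 3 equally likely choices, so probability 1/3; weight (1/3)·(1/3) = 1/9.
If it is under cup 4 (prior 1/12): the dealer has 4 equally likely choices, so probability 1/4; weight (1/12)·(1/4) = 1/48.
If it is under cup 5 (prior 1/6): the dealer has 3 equally likely choices, so probability 1/3; weight (1/6)·(1/3) = 1/18.
The weights sum to 31/144.
So P(the pea under cup 5 | the dealer opened cup 2) = (1/18) / (31/144) = 8/31.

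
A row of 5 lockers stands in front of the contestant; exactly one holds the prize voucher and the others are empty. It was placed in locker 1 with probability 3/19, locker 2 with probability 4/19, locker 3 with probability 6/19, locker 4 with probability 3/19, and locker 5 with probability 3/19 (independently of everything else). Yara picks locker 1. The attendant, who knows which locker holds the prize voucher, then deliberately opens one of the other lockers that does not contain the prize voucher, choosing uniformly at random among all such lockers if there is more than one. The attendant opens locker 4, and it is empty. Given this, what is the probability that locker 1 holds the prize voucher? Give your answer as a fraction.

Condition on the true location of the prize voucher.
If it is in locker 1 (prior 3/19): the attendant has 4 equally likely choices, so probability 1/4; weight (3/19)·(1/4) = 3/76.
If it is in locker 2 (prior 4/19): the attendant has 3 equally likely choices, so probability 1/3; weight (4/19)·(1/3) = 4/57.
If it is in locker 3 (prior 6/19): the attendant has 3 equally likely choices, so probability 1/3; weight (6/19)·(1/3) = 2/19.
If it is in locker 4 (prior 3/19): the attendant opened locker 4, so this case is ruled out; weight (3/19)·0 = 0.
If it is in locker 5 (prior 3/19): the attendant has 3 equally likely choices, so probability 1/3; weight (3/19)·(1/3) = 1/19.
The weights sum to 61/228.
So P(the prize voucher in locker 1 | the attendant opened locker 4) = (3/76) / (61/228) = 9/61.

9/61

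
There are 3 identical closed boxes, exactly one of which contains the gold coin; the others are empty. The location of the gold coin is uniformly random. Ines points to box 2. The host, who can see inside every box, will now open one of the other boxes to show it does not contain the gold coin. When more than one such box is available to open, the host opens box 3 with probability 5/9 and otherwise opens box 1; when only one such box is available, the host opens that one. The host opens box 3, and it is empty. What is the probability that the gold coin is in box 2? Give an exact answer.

Consider each possible location of the gold coin in turn.
If it is in box 1 (prior 1/3): only box 3 is available, probability 1; weight (1/3)·1 = 1/3.
If it is in box 2 (prior 1/3): box 3 is available, opened with probability 5/9; weight (1/3)·(5/9) = 5/27.
If it is in box 3 (prior 1/3): the host opened box 3, so this case is ruled out; weight (1/3)·0 = 0.
The weights sum to 14/27.
So P(the gold coin in box 2 | the host opened box 3) = (5/27) / (14/27) = 5/14.

5/14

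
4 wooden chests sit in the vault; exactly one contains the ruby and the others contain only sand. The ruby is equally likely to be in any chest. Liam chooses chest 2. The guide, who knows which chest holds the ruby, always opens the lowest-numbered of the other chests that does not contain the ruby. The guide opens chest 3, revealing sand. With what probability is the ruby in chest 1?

Apply Bayes' rule, conditioning on where the ruby actually is.
If it is in chest 1 (prior 1/4): chest 3 is the lowest-numbered option available, probability 1; weight (1/4)·1 = 1/4.
If it is in either of chests 2 and 4 (prior 1/4 each): the guide would have opened chest 1 instead, probability 0; weight (1/4)·0 = 0 each.
If it is in chest 3 (prior 1/4): the guide opened chest 3, so this case is ruled out; weight (1/4)·0 = 0.
The weights sum to 1/4.
So P(the ruby in chest 1 | the guide opened chest 3) = (1/4) / (1/4) = 1.

1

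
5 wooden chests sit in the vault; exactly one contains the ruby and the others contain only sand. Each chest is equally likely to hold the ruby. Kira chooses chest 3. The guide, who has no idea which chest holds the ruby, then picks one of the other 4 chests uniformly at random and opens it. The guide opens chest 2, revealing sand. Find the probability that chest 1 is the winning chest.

1/4

Because the guide chose which chest to open without knowing where the ruby is, the choice is independent of the prize location. Learning that chest 2 does not hold the ruby simply rules out that one location and leaves the remaining 4 chests still equally likely by symmetry.
So P(the ruby in chest 1) = 1/4.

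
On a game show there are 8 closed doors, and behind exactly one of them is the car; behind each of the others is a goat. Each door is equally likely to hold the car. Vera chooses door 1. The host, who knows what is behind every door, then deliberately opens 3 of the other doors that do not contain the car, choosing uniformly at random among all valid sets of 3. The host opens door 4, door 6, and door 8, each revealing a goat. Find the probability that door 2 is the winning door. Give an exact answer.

7/32

Consider each possible location of the car in turn.
If it is behind door 1 (prior 1/8): the host has 35 equally likely choices, so probability 1/35; weight (1/8)·(1/35) = 1/280.
If it is behind any of doors 2, 3, 5, and 7 (prior 1/8 each): the host has 20 equally likely choices, so probability 1/20; weight (1/8)·(1/20) = 1/160 each.
If it is behind any of doors 4, 6, and 8 (prior 1/8 each): that door was opened and seen not to hold the prize — ruled out; weight (1/8)·0 = 0 each.
The weights sum to 1/35.
So P(the car behind door 2 | the host opened door 4, door 6, and door 8) = (1/160) / (1/35) = 7/32.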